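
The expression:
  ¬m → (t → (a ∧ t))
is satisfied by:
  {a: True, m: True, t: False}
  {a: True, t: False, m: False}
  {m: True, t: False, a: False}
  {m: False, t: False, a: False}
  {a: True, m: True, t: True}
  {a: True, t: True, m: False}
  {m: True, t: True, a: False}


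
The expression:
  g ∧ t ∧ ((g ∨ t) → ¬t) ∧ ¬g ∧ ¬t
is never true.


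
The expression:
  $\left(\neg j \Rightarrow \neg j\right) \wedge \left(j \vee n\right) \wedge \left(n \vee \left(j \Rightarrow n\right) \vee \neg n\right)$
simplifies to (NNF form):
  $j \vee n$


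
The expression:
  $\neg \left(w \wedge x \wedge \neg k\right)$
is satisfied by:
  {k: True, w: False, x: False}
  {w: False, x: False, k: False}
  {x: True, k: True, w: False}
  {x: True, w: False, k: False}
  {k: True, w: True, x: False}
  {w: True, k: False, x: False}
  {x: True, w: True, k: True}


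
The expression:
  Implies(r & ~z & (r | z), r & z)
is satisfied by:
  {z: True, r: False}
  {r: False, z: False}
  {r: True, z: True}


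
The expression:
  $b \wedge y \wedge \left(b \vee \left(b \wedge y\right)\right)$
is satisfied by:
  {b: True, y: True}


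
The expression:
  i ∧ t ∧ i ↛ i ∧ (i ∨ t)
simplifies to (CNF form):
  False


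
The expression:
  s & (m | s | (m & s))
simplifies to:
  s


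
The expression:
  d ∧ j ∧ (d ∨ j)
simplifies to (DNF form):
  d ∧ j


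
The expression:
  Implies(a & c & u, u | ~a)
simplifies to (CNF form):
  True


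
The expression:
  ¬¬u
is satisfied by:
  {u: True}


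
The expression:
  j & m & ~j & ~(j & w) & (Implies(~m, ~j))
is never true.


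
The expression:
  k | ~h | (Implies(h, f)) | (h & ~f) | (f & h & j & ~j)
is always true.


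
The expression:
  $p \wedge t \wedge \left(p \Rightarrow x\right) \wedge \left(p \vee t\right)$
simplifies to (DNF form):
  $p \wedge t \wedge x$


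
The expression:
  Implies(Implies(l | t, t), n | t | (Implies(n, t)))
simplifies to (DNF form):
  True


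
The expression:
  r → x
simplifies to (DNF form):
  x ∨ ¬r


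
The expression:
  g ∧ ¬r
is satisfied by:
  {g: True, r: False}


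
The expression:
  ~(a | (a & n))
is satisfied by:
  {a: False}


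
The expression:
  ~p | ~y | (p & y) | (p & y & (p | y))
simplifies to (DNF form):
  True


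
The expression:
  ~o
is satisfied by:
  {o: False}


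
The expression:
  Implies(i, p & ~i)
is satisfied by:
  {i: False}


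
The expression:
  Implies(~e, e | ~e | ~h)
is always true.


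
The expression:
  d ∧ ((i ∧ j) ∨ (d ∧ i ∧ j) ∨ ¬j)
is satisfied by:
  {i: True, d: True, j: False}
  {d: True, j: False, i: False}
  {i: True, j: True, d: True}


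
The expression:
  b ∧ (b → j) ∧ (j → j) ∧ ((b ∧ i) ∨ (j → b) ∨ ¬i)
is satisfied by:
  {j: True, b: True}


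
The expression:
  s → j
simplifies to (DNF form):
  j ∨ ¬s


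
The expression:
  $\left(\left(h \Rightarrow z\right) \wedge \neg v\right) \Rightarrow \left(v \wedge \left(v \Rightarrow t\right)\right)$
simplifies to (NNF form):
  $v \vee \left(h \wedge \neg z\right)$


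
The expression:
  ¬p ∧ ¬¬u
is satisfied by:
  {u: True, p: False}


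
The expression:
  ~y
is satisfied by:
  {y: False}


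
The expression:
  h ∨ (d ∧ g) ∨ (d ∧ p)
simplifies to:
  h ∨ (d ∧ g) ∨ (d ∧ p)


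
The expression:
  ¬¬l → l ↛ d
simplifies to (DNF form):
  ¬d ∨ ¬l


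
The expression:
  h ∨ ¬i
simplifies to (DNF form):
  h ∨ ¬i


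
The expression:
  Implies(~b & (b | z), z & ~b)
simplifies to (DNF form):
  True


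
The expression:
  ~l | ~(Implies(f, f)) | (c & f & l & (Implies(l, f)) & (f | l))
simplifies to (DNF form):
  ~l | (c & f)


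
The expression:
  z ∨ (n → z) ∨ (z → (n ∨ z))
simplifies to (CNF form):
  True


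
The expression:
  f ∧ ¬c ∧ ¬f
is never true.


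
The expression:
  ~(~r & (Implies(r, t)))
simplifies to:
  r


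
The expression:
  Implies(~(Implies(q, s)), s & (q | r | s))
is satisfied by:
  {s: True, q: False}
  {q: False, s: False}
  {q: True, s: True}


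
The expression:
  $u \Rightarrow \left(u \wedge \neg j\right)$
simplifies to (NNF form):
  $\neg j \vee \neg u$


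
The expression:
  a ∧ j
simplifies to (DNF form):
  a ∧ j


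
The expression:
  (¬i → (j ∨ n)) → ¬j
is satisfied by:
  {j: False}


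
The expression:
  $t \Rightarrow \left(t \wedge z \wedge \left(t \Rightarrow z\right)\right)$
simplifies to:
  $z \vee \neg t$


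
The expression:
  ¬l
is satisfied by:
  {l: False}


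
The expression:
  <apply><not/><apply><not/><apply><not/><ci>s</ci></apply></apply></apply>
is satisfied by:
  {s: False}


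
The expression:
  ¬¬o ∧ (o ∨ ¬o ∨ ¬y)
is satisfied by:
  {o: True}


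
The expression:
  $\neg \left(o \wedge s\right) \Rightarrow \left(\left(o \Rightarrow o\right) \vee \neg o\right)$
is always true.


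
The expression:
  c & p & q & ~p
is never true.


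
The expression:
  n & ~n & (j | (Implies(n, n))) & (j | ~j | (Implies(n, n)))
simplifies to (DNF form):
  False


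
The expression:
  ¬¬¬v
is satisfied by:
  {v: False}


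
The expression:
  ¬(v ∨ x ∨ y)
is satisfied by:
  {x: False, v: False, y: False}


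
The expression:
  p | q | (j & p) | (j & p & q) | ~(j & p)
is always true.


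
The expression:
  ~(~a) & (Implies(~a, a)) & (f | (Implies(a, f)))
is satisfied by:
  {a: True, f: True}


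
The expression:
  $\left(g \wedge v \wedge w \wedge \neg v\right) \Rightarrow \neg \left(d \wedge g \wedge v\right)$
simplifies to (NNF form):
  $\text{True}$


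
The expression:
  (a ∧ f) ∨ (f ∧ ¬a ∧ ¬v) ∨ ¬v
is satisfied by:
  {a: True, f: True, v: False}
  {a: True, f: False, v: False}
  {f: True, a: False, v: False}
  {a: False, f: False, v: False}
  {a: True, v: True, f: True}


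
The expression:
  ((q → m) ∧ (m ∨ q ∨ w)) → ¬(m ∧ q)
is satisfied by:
  {m: False, q: False}
  {q: True, m: False}
  {m: True, q: False}


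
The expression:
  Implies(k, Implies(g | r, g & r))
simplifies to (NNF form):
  ~k | (g & r) | (~g & ~r)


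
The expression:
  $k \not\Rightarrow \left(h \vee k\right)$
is never true.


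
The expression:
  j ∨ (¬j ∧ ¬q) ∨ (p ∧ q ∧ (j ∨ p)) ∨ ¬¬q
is always true.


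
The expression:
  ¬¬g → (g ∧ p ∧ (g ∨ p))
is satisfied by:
  {p: True, g: False}
  {g: False, p: False}
  {g: True, p: True}


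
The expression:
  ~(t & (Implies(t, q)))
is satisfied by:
  {t: False, q: False}
  {q: True, t: False}
  {t: True, q: False}


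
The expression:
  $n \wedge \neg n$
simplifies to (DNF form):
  $\text{False}$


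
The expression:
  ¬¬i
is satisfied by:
  {i: True}


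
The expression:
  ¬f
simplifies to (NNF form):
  ¬f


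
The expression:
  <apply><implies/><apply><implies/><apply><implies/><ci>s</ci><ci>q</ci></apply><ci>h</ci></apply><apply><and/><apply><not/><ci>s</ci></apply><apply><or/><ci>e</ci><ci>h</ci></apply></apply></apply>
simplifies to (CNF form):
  <apply><and/><apply><or/><ci>q</ci><apply><not/><ci>s</ci></apply></apply><apply><or/><apply><not/><ci>h</ci></apply><apply><not/><ci>s</ci></apply></apply></apply>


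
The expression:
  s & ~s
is never true.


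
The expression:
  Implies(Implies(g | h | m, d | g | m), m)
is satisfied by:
  {m: True, h: True, g: False, d: False}
  {m: True, h: False, g: False, d: False}
  {d: True, m: True, h: True, g: False}
  {d: True, m: True, h: False, g: False}
  {m: True, g: True, h: True, d: False}
  {m: True, g: True, h: False, d: False}
  {m: True, g: True, d: True, h: True}
  {m: True, g: True, d: True, h: False}
  {h: True, m: False, g: False, d: False}


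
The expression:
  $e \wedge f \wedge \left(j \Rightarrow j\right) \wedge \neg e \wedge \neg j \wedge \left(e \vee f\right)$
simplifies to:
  $\text{False}$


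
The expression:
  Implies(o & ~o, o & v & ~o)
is always true.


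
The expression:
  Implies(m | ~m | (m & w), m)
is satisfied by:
  {m: True}


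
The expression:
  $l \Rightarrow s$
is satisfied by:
  {s: True, l: False}
  {l: False, s: False}
  {l: True, s: True}


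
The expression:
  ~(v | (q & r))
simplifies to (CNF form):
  ~v & (~q | ~r)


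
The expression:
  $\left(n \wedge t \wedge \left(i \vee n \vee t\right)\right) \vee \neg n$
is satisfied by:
  {t: True, n: False}
  {n: False, t: False}
  {n: True, t: True}


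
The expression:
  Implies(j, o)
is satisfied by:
  {o: True, j: False}
  {j: False, o: False}
  {j: True, o: True}


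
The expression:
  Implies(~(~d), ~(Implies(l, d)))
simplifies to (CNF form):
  ~d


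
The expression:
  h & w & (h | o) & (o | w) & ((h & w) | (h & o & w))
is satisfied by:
  {h: True, w: True}


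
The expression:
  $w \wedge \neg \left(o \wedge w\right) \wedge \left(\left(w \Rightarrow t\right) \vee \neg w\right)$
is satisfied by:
  {t: True, w: True, o: False}


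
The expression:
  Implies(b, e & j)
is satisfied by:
  {e: True, j: True, b: False}
  {e: True, j: False, b: False}
  {j: True, e: False, b: False}
  {e: False, j: False, b: False}
  {b: True, e: True, j: True}


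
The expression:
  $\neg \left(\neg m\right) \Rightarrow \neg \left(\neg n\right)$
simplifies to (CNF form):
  $n \vee \neg m$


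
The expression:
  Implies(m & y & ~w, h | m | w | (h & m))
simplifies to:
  True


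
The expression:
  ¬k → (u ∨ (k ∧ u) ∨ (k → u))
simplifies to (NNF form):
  True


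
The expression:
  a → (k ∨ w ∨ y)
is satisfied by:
  {y: True, k: True, w: True, a: False}
  {y: True, k: True, w: False, a: False}
  {y: True, w: True, k: False, a: False}
  {y: True, w: False, k: False, a: False}
  {k: True, w: True, y: False, a: False}
  {k: True, y: False, w: False, a: False}
  {k: False, w: True, y: False, a: False}
  {k: False, y: False, w: False, a: False}
  {y: True, a: True, k: True, w: True}
  {y: True, a: True, k: True, w: False}
  {y: True, a: True, w: True, k: False}
  {y: True, a: True, w: False, k: False}
  {a: True, k: True, w: True, y: False}
  {a: True, k: True, w: False, y: False}
  {a: True, w: True, k: False, y: False}


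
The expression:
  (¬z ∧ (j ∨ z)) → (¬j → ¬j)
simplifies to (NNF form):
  True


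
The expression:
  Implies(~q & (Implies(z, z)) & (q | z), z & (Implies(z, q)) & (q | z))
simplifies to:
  q | ~z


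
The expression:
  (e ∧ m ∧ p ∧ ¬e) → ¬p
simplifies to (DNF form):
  True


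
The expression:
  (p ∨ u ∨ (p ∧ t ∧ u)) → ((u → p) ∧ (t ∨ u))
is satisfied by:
  {t: True, p: False, u: False}
  {p: False, u: False, t: False}
  {t: True, p: True, u: False}
  {u: True, t: True, p: True}
  {u: True, p: True, t: False}


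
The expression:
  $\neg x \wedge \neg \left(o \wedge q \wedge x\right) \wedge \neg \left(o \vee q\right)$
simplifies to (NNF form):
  $\neg o \wedge \neg q \wedge \neg x$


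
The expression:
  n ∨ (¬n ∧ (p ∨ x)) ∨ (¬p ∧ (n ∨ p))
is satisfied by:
  {n: True, x: True, p: True}
  {n: True, x: True, p: False}
  {n: True, p: True, x: False}
  {n: True, p: False, x: False}
  {x: True, p: True, n: False}
  {x: True, p: False, n: False}
  {p: True, x: False, n: False}


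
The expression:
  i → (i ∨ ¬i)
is always true.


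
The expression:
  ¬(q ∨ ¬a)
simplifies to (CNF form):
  a ∧ ¬q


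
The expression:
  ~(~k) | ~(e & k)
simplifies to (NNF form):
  True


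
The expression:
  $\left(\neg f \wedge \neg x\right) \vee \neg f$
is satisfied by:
  {f: False}


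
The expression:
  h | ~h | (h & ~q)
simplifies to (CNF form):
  True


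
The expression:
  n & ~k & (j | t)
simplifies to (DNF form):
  (j & n & ~k) | (n & t & ~k)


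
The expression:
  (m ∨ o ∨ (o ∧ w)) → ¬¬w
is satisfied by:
  {w: True, o: False, m: False}
  {w: True, m: True, o: False}
  {w: True, o: True, m: False}
  {w: True, m: True, o: True}
  {m: False, o: False, w: False}


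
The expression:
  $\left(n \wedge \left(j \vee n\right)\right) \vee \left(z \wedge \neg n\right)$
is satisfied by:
  {n: True, z: True}
  {n: True, z: False}
  {z: True, n: False}


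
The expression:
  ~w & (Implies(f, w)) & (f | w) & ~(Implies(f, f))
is never true.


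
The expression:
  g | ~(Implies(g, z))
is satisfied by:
  {g: True}


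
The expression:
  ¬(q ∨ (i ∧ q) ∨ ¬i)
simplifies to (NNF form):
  i ∧ ¬q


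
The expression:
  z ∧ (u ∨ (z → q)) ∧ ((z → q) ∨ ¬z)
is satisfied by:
  {z: True, q: True}


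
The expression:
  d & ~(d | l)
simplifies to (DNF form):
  False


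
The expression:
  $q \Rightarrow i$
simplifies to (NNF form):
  $i \vee \neg q$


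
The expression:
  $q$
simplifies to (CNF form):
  $q$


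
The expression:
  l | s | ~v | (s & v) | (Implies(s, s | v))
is always true.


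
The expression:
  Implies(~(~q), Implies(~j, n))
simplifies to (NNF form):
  j | n | ~q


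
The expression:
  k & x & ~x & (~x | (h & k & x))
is never true.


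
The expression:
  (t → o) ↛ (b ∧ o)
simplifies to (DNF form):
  (o ∧ ¬b) ∨ (¬o ∧ ¬t)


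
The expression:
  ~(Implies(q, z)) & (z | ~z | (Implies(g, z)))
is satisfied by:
  {q: True, z: False}


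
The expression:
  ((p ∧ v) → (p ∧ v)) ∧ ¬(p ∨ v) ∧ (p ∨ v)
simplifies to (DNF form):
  False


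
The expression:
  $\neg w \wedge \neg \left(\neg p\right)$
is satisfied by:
  {p: True, w: False}


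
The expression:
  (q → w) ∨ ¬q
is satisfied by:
  {w: True, q: False}
  {q: False, w: False}
  {q: True, w: True}


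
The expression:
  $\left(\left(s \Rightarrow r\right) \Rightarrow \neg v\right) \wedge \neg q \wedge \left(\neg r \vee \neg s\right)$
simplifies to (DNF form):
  $\left(s \wedge \neg q \wedge \neg r\right) \vee \left(s \wedge \neg q \wedge \neg s\right) \vee \left(\neg q \wedge \neg r \wedge \neg v\right) \vee \left(\neg q \wedge \neg s \wedge \neg v\right)$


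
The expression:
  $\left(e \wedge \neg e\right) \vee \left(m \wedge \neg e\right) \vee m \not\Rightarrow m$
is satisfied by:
  {m: True, e: False}


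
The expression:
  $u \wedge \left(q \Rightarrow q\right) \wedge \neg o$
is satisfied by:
  {u: True, o: False}


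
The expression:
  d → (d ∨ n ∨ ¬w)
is always true.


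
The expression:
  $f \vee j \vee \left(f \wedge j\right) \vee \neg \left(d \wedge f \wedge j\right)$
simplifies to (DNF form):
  $\text{True}$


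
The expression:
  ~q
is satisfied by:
  {q: False}


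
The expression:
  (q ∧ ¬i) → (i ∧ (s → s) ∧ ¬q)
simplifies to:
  i ∨ ¬q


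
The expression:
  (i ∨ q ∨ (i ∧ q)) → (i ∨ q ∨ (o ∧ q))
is always true.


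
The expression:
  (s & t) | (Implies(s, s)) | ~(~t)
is always true.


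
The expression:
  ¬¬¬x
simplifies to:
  ¬x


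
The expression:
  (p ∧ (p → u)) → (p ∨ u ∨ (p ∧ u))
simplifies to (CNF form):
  True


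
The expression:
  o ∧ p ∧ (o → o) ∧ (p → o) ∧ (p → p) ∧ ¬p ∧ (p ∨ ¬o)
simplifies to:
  False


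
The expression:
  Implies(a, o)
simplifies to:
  o | ~a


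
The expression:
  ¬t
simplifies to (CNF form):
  ¬t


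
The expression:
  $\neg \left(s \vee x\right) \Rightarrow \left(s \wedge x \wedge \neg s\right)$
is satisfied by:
  {x: True, s: True}
  {x: True, s: False}
  {s: True, x: False}


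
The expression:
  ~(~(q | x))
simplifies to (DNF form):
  q | x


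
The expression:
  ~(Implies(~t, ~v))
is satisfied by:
  {v: True, t: False}


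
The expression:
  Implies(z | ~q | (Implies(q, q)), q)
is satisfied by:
  {q: True}


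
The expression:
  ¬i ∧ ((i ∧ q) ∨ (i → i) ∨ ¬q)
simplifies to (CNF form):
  ¬i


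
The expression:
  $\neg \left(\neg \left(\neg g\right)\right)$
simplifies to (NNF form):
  $\neg g$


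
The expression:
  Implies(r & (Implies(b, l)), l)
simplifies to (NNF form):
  b | l | ~r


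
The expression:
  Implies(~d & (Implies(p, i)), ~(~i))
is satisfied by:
  {i: True, d: True, p: True}
  {i: True, d: True, p: False}
  {i: True, p: True, d: False}
  {i: True, p: False, d: False}
  {d: True, p: True, i: False}
  {d: True, p: False, i: False}
  {p: True, d: False, i: False}


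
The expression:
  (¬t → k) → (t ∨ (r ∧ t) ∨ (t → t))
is always true.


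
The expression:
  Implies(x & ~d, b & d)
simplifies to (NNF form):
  d | ~x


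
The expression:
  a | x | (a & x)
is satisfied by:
  {a: True, x: True}
  {a: True, x: False}
  {x: True, a: False}


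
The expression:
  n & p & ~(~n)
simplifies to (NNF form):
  n & p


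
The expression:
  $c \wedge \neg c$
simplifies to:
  $\text{False}$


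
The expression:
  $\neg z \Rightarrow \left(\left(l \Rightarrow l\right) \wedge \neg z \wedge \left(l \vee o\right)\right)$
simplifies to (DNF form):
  $l \vee o \vee z$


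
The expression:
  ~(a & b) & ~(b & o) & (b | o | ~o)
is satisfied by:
  {a: False, b: False, o: False}
  {o: True, a: False, b: False}
  {a: True, o: False, b: False}
  {o: True, a: True, b: False}
  {b: True, o: False, a: False}


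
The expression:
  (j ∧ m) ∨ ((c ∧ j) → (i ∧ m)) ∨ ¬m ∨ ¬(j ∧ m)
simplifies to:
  True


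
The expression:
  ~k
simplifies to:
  ~k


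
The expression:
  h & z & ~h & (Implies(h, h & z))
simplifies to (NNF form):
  False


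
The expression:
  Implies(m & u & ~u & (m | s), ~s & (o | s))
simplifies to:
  True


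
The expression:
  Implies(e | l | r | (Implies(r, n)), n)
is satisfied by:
  {n: True}


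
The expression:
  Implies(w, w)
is always true.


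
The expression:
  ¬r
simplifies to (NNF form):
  ¬r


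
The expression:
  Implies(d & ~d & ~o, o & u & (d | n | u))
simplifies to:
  True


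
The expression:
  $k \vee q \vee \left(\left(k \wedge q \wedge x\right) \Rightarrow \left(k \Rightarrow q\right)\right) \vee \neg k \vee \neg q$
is always true.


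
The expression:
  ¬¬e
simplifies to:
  e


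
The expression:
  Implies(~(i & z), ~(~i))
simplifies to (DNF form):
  i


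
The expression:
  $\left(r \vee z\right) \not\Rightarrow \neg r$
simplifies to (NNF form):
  $r$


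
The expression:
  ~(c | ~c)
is never true.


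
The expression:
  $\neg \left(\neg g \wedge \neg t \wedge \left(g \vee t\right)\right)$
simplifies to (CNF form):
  $\text{True}$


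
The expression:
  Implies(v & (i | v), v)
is always true.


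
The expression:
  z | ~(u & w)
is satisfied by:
  {z: True, w: False, u: False}
  {w: False, u: False, z: False}
  {z: True, u: True, w: False}
  {u: True, w: False, z: False}
  {z: True, w: True, u: False}
  {w: True, z: False, u: False}
  {z: True, u: True, w: True}


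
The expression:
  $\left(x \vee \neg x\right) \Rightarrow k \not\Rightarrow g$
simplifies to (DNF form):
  $k \wedge \neg g$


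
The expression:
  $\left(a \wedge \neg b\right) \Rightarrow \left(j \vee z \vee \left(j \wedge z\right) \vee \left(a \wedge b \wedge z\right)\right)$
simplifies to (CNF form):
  $b \vee j \vee z \vee \neg a$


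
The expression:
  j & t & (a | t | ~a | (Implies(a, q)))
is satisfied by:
  {t: True, j: True}


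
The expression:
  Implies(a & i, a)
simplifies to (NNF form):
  True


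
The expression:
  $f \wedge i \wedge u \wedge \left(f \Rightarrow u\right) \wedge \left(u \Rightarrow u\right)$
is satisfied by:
  {i: True, u: True, f: True}


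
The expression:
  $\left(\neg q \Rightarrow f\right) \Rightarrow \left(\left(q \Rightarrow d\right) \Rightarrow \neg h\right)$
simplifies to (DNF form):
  $\left(q \wedge \neg d\right) \vee \left(\neg f \wedge \neg q\right) \vee \neg h$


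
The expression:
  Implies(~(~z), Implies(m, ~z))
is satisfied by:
  {m: False, z: False}
  {z: True, m: False}
  {m: True, z: False}


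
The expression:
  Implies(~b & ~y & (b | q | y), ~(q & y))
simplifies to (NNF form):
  True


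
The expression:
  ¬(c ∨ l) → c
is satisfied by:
  {c: True, l: True}
  {c: True, l: False}
  {l: True, c: False}


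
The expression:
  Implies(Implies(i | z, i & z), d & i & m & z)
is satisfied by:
  {m: True, z: True, d: True, i: False}
  {m: True, z: True, d: False, i: False}
  {z: True, d: True, i: False, m: False}
  {z: True, d: False, i: False, m: False}
  {m: True, z: True, i: True, d: True}
  {m: True, i: True, d: True, z: False}
  {m: True, i: True, d: False, z: False}
  {i: True, d: True, z: False, m: False}
  {i: True, z: False, d: False, m: False}


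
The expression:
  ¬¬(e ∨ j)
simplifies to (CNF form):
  e ∨ j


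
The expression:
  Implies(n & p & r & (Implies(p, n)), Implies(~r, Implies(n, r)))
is always true.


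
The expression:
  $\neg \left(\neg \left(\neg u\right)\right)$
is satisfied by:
  {u: False}


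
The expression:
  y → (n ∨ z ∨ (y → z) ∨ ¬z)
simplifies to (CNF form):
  True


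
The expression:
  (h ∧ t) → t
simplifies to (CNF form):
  True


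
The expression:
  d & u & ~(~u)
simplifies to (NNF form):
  d & u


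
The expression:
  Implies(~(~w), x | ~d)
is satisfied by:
  {x: True, w: False, d: False}
  {w: False, d: False, x: False}
  {x: True, d: True, w: False}
  {d: True, w: False, x: False}
  {x: True, w: True, d: False}
  {w: True, x: False, d: False}
  {x: True, d: True, w: True}


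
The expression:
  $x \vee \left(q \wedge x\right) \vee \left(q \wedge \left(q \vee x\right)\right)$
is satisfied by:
  {x: True, q: True}
  {x: True, q: False}
  {q: True, x: False}


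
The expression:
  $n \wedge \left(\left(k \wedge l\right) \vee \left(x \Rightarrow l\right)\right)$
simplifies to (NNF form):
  $n \wedge \left(l \vee \neg x\right)$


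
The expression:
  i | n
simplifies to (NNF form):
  i | n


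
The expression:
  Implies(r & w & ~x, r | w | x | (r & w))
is always true.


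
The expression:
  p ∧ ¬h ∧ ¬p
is never true.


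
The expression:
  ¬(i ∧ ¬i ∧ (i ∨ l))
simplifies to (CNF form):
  True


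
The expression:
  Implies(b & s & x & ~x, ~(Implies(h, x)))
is always true.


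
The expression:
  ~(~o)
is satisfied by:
  {o: True}


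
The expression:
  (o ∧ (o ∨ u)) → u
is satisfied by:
  {u: True, o: False}
  {o: False, u: False}
  {o: True, u: True}


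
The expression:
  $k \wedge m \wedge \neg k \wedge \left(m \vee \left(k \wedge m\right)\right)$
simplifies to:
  $\text{False}$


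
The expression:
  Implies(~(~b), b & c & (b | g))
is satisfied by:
  {c: True, b: False}
  {b: False, c: False}
  {b: True, c: True}


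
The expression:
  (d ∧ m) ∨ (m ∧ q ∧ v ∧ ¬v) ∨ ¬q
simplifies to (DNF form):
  (d ∧ m) ∨ ¬q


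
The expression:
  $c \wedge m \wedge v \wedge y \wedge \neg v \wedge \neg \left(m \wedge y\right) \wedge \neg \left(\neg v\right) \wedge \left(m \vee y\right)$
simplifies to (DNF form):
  $\text{False}$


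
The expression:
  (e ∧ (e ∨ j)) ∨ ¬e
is always true.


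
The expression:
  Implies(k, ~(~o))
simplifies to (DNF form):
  o | ~k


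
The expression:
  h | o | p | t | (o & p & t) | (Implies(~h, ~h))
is always true.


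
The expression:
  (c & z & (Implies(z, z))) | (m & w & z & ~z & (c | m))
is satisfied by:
  {c: True, z: True}


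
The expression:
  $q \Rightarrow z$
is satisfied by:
  {z: True, q: False}
  {q: False, z: False}
  {q: True, z: True}


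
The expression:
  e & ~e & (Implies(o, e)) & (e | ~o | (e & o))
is never true.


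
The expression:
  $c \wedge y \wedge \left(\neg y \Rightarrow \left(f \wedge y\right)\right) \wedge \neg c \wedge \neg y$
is never true.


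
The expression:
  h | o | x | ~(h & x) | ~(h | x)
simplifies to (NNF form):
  True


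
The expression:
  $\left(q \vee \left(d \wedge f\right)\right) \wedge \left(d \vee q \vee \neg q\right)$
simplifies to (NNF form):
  $q \vee \left(d \wedge f\right)$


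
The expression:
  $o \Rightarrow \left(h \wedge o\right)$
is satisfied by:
  {h: True, o: False}
  {o: False, h: False}
  {o: True, h: True}


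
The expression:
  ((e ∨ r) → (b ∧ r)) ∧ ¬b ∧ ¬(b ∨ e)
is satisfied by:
  {e: False, r: False, b: False}


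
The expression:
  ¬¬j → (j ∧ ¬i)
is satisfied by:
  {i: False, j: False}
  {j: True, i: False}
  {i: True, j: False}


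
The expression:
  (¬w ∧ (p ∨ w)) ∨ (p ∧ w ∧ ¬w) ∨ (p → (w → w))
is always true.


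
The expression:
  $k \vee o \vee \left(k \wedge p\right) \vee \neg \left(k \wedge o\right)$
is always true.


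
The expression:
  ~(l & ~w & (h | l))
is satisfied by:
  {w: True, l: False}
  {l: False, w: False}
  {l: True, w: True}


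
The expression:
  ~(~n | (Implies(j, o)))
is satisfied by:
  {j: True, n: True, o: False}


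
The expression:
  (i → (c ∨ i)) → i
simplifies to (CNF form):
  i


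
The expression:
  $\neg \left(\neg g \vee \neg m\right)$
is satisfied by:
  {m: True, g: True}


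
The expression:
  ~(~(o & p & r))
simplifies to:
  o & p & r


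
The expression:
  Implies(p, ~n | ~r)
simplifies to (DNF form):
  ~n | ~p | ~r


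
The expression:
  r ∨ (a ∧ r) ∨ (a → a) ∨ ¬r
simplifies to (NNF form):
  True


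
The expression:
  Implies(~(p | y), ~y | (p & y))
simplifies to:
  True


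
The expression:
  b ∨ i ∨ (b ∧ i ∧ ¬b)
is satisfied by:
  {i: True, b: True}
  {i: True, b: False}
  {b: True, i: False}


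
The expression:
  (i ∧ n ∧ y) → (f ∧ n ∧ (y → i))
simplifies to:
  f ∨ ¬i ∨ ¬n ∨ ¬y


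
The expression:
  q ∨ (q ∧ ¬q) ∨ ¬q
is always true.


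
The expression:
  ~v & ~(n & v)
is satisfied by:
  {v: False}


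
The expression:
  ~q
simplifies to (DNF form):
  ~q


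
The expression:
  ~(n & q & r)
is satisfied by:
  {q: False, n: False, r: False}
  {r: True, q: False, n: False}
  {n: True, q: False, r: False}
  {r: True, n: True, q: False}
  {q: True, r: False, n: False}
  {r: True, q: True, n: False}
  {n: True, q: True, r: False}


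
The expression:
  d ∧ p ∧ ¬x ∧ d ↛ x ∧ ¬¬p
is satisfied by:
  {p: True, d: True, x: False}


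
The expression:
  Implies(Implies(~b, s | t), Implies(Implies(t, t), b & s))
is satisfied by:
  {b: True, s: True, t: False}
  {b: True, s: True, t: True}
  {t: False, b: False, s: False}


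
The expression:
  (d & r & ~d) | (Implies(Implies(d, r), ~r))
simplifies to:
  ~r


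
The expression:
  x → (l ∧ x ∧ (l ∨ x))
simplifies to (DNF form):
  l ∨ ¬x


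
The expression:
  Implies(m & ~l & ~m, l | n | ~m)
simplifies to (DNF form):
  True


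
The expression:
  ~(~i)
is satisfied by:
  {i: True}


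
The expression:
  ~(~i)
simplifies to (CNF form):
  i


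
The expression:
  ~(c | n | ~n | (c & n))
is never true.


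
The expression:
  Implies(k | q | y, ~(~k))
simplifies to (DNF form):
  k | (~q & ~y)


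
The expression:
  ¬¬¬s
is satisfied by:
  {s: False}


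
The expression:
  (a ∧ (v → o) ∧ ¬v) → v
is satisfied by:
  {v: True, a: False}
  {a: False, v: False}
  {a: True, v: True}


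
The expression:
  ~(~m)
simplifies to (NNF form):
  m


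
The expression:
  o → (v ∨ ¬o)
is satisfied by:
  {v: True, o: False}
  {o: False, v: False}
  {o: True, v: True}


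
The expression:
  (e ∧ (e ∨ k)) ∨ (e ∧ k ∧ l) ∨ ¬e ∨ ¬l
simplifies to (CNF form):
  True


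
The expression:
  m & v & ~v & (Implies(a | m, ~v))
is never true.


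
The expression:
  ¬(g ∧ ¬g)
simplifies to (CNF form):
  True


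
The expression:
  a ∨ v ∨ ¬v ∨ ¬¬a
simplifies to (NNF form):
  True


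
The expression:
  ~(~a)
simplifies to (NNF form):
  a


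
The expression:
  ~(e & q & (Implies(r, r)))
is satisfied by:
  {e: False, q: False}
  {q: True, e: False}
  {e: True, q: False}


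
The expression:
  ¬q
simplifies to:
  ¬q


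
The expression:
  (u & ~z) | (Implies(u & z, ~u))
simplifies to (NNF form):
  ~u | ~z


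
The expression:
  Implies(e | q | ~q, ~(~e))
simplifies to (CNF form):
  e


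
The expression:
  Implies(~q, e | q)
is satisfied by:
  {q: True, e: True}
  {q: True, e: False}
  {e: True, q: False}


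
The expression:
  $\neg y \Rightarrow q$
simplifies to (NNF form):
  $q \vee y$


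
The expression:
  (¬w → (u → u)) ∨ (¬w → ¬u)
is always true.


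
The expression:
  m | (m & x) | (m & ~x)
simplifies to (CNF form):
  m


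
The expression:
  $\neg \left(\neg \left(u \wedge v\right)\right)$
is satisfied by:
  {u: True, v: True}


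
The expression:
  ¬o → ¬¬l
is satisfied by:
  {o: True, l: True}
  {o: True, l: False}
  {l: True, o: False}


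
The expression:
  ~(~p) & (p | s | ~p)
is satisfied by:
  {p: True}


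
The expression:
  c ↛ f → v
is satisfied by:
  {v: True, f: True, c: False}
  {v: True, f: False, c: False}
  {f: True, v: False, c: False}
  {v: False, f: False, c: False}
  {v: True, c: True, f: True}
  {v: True, c: True, f: False}
  {c: True, f: True, v: False}


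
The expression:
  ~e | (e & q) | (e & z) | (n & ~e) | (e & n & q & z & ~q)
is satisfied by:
  {q: True, z: True, e: False}
  {q: True, e: False, z: False}
  {z: True, e: False, q: False}
  {z: False, e: False, q: False}
  {q: True, z: True, e: True}
  {q: True, e: True, z: False}
  {z: True, e: True, q: False}


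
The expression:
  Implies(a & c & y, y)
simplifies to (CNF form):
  True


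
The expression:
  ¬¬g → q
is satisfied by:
  {q: True, g: False}
  {g: False, q: False}
  {g: True, q: True}


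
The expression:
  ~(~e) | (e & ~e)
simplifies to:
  e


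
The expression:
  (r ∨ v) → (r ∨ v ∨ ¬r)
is always true.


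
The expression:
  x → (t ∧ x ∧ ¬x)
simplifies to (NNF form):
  ¬x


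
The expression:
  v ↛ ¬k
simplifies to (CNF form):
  k ∧ v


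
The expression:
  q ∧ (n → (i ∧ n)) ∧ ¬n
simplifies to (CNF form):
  q ∧ ¬n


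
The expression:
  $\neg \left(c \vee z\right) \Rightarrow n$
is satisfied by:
  {n: True, z: True, c: True}
  {n: True, z: True, c: False}
  {n: True, c: True, z: False}
  {n: True, c: False, z: False}
  {z: True, c: True, n: False}
  {z: True, c: False, n: False}
  {c: True, z: False, n: False}


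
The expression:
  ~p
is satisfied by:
  {p: False}


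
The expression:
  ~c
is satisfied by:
  {c: False}


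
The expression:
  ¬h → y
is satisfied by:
  {y: True, h: True}
  {y: True, h: False}
  {h: True, y: False}


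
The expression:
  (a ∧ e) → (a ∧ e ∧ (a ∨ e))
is always true.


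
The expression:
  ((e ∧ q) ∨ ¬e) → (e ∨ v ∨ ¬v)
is always true.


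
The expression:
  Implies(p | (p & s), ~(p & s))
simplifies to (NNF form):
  ~p | ~s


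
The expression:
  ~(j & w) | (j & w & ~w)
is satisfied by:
  {w: False, j: False}
  {j: True, w: False}
  {w: True, j: False}


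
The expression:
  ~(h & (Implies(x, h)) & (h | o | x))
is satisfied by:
  {h: False}


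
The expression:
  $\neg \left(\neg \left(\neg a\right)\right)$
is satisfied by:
  {a: False}


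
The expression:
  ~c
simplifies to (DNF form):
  ~c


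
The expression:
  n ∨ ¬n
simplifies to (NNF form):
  True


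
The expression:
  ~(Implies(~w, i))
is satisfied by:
  {i: False, w: False}


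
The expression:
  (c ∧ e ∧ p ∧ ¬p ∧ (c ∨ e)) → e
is always true.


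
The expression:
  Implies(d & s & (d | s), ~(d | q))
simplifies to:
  ~d | ~s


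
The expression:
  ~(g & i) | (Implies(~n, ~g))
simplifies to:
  n | ~g | ~i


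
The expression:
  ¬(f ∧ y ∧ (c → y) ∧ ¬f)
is always true.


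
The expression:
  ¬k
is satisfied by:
  {k: False}


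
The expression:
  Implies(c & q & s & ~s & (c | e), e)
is always true.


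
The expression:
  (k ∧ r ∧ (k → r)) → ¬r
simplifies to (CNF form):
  ¬k ∨ ¬r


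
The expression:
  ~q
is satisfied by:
  {q: False}


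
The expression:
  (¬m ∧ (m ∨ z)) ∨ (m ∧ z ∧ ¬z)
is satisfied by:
  {z: True, m: False}


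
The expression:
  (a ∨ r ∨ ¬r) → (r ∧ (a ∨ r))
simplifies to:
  r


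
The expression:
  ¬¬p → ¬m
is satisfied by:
  {p: False, m: False}
  {m: True, p: False}
  {p: True, m: False}


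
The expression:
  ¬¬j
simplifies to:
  j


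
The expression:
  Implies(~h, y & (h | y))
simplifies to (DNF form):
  h | y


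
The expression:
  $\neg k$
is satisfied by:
  {k: False}


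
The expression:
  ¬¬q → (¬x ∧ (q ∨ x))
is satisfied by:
  {q: False, x: False}
  {x: True, q: False}
  {q: True, x: False}


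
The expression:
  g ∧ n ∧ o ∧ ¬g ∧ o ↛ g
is never true.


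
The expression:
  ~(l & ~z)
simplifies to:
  z | ~l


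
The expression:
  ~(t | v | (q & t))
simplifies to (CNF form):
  ~t & ~v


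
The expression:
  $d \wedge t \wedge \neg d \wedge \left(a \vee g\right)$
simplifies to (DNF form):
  $\text{False}$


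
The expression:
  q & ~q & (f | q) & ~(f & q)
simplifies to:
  False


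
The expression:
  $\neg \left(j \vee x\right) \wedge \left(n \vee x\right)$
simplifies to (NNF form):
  $n \wedge \neg j \wedge \neg x$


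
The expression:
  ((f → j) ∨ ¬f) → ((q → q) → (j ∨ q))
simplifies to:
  f ∨ j ∨ q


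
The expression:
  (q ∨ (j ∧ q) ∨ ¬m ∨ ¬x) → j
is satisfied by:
  {x: True, j: True, m: True, q: False}
  {x: True, j: True, m: False, q: False}
  {j: True, m: True, q: False, x: False}
  {j: True, m: False, q: False, x: False}
  {x: True, j: True, q: True, m: True}
  {x: True, j: True, q: True, m: False}
  {j: True, q: True, m: True, x: False}
  {j: True, q: True, m: False, x: False}
  {x: True, q: False, m: True, j: False}


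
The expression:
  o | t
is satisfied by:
  {t: True, o: True}
  {t: True, o: False}
  {o: True, t: False}


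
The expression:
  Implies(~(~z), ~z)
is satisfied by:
  {z: False}


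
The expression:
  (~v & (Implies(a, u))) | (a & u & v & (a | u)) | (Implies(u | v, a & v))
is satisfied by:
  {a: True, v: False}
  {v: False, a: False}
  {v: True, a: True}


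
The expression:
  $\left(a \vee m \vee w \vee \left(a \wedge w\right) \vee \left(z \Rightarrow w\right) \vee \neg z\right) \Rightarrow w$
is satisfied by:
  {w: True, z: True, m: False, a: False}
  {w: True, z: False, m: False, a: False}
  {a: True, w: True, z: True, m: False}
  {a: True, w: True, z: False, m: False}
  {w: True, m: True, z: True, a: False}
  {w: True, m: True, z: False, a: False}
  {w: True, m: True, a: True, z: True}
  {w: True, m: True, a: True, z: False}
  {z: True, w: False, m: False, a: False}


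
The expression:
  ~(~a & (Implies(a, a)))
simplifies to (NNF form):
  a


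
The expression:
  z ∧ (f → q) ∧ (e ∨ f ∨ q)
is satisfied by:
  {z: True, q: True, e: True, f: False}
  {z: True, q: True, e: False, f: False}
  {z: True, f: True, q: True, e: True}
  {z: True, f: True, q: True, e: False}
  {z: True, e: True, q: False, f: False}


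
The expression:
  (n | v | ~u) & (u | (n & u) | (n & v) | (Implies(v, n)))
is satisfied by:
  {n: True, v: False, u: False}
  {n: True, u: True, v: False}
  {n: True, v: True, u: False}
  {n: True, u: True, v: True}
  {u: False, v: False, n: False}
  {u: True, v: True, n: False}


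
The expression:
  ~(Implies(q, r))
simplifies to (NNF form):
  q & ~r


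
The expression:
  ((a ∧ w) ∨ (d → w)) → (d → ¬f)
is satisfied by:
  {w: False, d: False, f: False}
  {f: True, w: False, d: False}
  {d: True, w: False, f: False}
  {f: True, d: True, w: False}
  {w: True, f: False, d: False}
  {f: True, w: True, d: False}
  {d: True, w: True, f: False}


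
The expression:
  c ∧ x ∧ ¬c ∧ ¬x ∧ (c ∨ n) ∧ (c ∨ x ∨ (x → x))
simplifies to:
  False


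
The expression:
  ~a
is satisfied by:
  {a: False}


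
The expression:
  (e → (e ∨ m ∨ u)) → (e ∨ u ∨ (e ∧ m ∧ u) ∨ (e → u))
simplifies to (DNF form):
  True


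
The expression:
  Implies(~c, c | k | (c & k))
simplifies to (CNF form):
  c | k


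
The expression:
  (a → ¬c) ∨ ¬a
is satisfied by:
  {c: False, a: False}
  {a: True, c: False}
  {c: True, a: False}


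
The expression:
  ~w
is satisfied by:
  {w: False}


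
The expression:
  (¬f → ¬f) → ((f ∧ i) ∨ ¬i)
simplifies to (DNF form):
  f ∨ ¬i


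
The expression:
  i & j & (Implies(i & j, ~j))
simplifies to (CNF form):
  False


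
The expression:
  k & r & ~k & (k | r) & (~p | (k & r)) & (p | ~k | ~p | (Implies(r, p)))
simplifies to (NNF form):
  False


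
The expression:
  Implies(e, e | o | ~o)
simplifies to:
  True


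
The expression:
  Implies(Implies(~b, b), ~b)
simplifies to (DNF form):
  ~b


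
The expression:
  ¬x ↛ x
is always true.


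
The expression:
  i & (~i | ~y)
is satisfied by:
  {i: True, y: False}


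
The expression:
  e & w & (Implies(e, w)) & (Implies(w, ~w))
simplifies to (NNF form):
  False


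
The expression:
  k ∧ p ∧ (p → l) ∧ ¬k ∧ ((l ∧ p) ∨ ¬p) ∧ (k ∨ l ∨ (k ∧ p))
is never true.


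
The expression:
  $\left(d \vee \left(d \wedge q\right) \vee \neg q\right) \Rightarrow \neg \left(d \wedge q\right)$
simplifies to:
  $\neg d \vee \neg q$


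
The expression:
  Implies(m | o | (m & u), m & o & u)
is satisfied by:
  {u: True, o: False, m: False}
  {u: False, o: False, m: False}
  {m: True, o: True, u: True}


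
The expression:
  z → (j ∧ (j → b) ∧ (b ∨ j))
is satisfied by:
  {j: True, b: True, z: False}
  {j: True, b: False, z: False}
  {b: True, j: False, z: False}
  {j: False, b: False, z: False}
  {z: True, j: True, b: True}


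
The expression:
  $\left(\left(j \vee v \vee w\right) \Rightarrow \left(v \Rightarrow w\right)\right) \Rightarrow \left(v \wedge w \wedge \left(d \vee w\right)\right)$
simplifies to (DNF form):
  $v$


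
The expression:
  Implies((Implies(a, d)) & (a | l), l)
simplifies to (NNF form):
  l | ~a | ~d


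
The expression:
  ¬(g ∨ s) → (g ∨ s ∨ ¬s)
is always true.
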